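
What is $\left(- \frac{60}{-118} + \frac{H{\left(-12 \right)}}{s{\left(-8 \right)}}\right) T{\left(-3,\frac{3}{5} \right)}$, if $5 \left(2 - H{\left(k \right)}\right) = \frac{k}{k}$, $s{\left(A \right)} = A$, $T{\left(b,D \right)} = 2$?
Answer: $\frac{669}{1180} \approx 0.56695$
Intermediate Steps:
$H{\left(k \right)} = \frac{9}{5}$ ($H{\left(k \right)} = 2 - \frac{k \frac{1}{k}}{5} = 2 - \frac{1}{5} = \frac{9}{5}$)
$\left(- \frac{60}{-118} + \frac{H{\left(-12 \right)}}{s{\left(-8 \right)}}\right) T{\left(-3,\frac{3}{5} \right)} = \left(- \frac{60}{-118} + \frac{9}{5 \left(-8\right)}\right) 2 = \left(\left(-60\right) \left(- \frac{1}{118}\right) + \frac{9}{5} \left(- \frac{1}{8}\right)\right) 2 = \left(\frac{30}{59} - \frac{9}{40}\right) 2 = \frac{669}{2360} \cdot 2 = \frac{669}{1180}$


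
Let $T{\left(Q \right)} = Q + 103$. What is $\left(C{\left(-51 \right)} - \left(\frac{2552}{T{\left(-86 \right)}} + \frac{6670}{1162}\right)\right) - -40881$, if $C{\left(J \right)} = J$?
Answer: $\frac{401738503}{9877} \approx 40674.0$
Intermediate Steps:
$T{\left(Q \right)} = 103 + Q$
$\left(C{\left(-51 \right)} - \left(\frac{2552}{T{\left(-86 \right)}} + \frac{6670}{1162}\right)\right) - -40881 = \left(-51 - \left(\frac{2552}{103 - 86} + \frac{6670}{1162}\right)\right) - -40881 = \left(-51 - \left(\frac{2552}{17} + 6670 \cdot \frac{1}{1162}\right)\right) + 40881 = \left(-51 - \left(2552 \cdot \frac{1}{17} + \frac{3335}{581}\right)\right) + 40881 = \left(-51 - \left(\frac{2552}{17} + \frac{3335}{581}\right)\right) + 40881 = \left(-51 - \frac{1539407}{9877}\right) + 40881 = - \frac{2043134}{9877} + 40881 = \frac{401738503}{9877}$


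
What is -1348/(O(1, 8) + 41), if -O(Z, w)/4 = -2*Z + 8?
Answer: -1348/17 ≈ -79.294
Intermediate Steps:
O(Z, w) = -32 + 8*Z (O(Z, w) = -4*(-2*Z + 8) = -4*(8 - 2*Z) = -32 + 8*Z)
-1348/(O(1, 8) + 41) = -1348/((-32 + 8*1) + 41) = -1348/((-32 + 8) + 41) = -1348/(-24 + 41) = -1348/17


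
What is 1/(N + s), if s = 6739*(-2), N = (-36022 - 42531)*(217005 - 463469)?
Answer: 1/19360473114 ≈ 5.1652e-11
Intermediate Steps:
N = 19360486592 (N = -78553*(-246464) = 19360486592)
s = -13478
1/(N + s) = 1/(19360486592 - 13478) = 1/19360473114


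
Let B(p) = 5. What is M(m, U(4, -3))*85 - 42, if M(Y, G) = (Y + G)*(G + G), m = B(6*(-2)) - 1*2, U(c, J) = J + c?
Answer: 638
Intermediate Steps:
m = 3 (m = 5 - 1*2 = 5 - 2 = 3)
M(Y, G) = 2*G*(G + Y) (M(Y, G) = (G + Y)*(2*G) = 2*G*(G + Y))
M(m, U(4, -3))*85 - 42 = (2*(-3 + 4)*((-3 + 4) + 3))*85 - 42 = (2*1*(1 + 3))*85 - 42 = (2*1*4)*85 - 42 = 8*85 - 42 = 680 - 42 = 638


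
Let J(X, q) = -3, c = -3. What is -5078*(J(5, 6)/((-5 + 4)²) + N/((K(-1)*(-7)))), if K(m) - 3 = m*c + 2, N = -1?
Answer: 424013/28 ≈ 15143.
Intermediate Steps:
K(m) = 5 - 3*m (K(m) = 3 + (m*(-3) + 2) = 3 + (-3*m + 2) = 3 + (2 - 3*m) = 5 - 3*m)
-5078*(J(5, 6)/((-5 + 4)²) + N/((K(-1)*(-7)))) = -5078*(-3/(-5 + 4)² - 1/((5 - 3*(-1))*(-7))) = -5078*(-3/((-1)²) - 1/((5 + 3)*(-7))) = -5078*(-3/1 - 1/(8*(-7))) = -5078*(-3*1 - 1/(-56)) = -5078*(-3 - 1*(-1/56)) = -5078*(-3 + 1/56) = -5078*(-167/56) = 424013/28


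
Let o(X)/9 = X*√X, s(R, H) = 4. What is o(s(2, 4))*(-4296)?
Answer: -309312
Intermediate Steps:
o(X) = 9*X^(3/2) (o(X) = 9*(X*√X) = 9*X^(3/2))
o(s(2, 4))*(-4296) = (9*4^(3/2))*(-4296) = (9*8)*(-4296) = 72*(-4296) = -309312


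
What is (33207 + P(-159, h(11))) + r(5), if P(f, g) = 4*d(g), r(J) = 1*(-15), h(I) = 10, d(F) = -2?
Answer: 33184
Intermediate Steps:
r(J) = -15
P(f, g) = -8 (P(f, g) = 4*(-2) = -8)
(33207 + P(-159, h(11))) + r(5) = (33207 - 8) - 15 = 33199 - 15 = 33184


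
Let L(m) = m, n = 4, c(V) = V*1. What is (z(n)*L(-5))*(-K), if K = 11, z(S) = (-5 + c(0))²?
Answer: 1375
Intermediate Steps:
c(V) = V
z(S) = 25 (z(S) = (-5 + 0)² = (-5)² = 25)
(z(n)*L(-5))*(-K) = (25*(-5))*(-1*11) = -125*(-11) = 1375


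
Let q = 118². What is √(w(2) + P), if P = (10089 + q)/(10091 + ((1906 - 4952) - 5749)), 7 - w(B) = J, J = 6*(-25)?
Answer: √227485/36 ≈ 13.249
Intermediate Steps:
q = 13924
J = -150
w(B) = 157 (w(B) = 7 - 1*(-150) = 7 + 150 = 157)
P = 24013/1296 (P = (10089 + 13924)/(10091 + ((1906 - 4952) - 5749)) = 24013/(10091 + (-3046 - 5749)) = 24013/(10091 - 8795) = 24013/1296 ≈ 18.529)
√(w(2) + P) = √(157 + 24013/1296) = √(227485/1296) = √227485/36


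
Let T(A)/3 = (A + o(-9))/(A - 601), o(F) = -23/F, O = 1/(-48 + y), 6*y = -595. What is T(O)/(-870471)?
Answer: 20255/1385848153557 ≈ 1.4616e-8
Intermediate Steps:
y = -595/6 (y = (⅙)*(-595) = -595/6 ≈ -99.167)
O = -6/883 (O = 1/(-48 - 595/6) = 1/(-883/6) = -6/883 ≈ -0.0067950)
T(A) = 3*(23/9 + A)/(-601 + A) (T(A) = 3*((A - 23/(-9))/(A - 601)) = 3*((A - 23*(-⅑))/(-601 + A)) = 3*((A + 23/9)/(-601 + A)) = 3*((23/9 + A)/(-601 + A)) = 3*(23/9 + A)/(-601 + A))
T(O)/(-870471) = ((23 + 9*(-6/883))/(3*(-601 - 6/883)))/(-870471) = ((23 - 54/883)/(3*(-530689/883)))*(-1/870471) = ((⅓)*(-883/530689)*(20255/883))*(-1/870471) = -20255/1592067*(-1/870471) = 20255/1385848153557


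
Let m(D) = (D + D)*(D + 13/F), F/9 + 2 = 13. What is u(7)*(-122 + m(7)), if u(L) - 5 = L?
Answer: -8776/33 ≈ -265.94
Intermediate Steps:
F = 99 (F = -18 + 9*13 = -18 + 117 = 99)
u(L) = 5 + L
m(D) = 2*D*(13/99 + D) (m(D) = (D + D)*(D + 13/99) = (2*D)*(D + 13*(1/99)) = (2*D)*(D + 13/99) = (2*D)*(13/99 + D) = 2*D*(13/99 + D))
u(7)*(-122 + m(7)) = (5 + 7)*(-122 + (2/99)*7*(13 + 99*7)) = 12*(-122 + (2/99)*7*(13 + 693)) = 12*(-122 + (2/99)*7*706) = 12*(-122 + 9884/99) = 12*(-2194/99) = -8776/33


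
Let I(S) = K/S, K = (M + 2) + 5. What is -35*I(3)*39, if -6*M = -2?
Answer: -10010/3 ≈ -3336.7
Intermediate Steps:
M = ⅓ (M = -⅙*(-2) = ⅓ ≈ 0.33333)
K = 22/3 (K = (⅓ + 2) + 5 = 7/3 + 5 = 22/3 ≈ 7.3333)
I(S) = 22/(3*S)
-35*I(3)*39 = -770/(3*3)*39 = -35*22/9*39 = -770/9*39 = -10010/3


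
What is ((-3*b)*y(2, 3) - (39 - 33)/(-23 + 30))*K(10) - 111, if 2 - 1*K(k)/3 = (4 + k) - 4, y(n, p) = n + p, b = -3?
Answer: -8193/7 ≈ -1170.4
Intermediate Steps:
K(k) = 6 - 3*k (K(k) = 6 - 3*((4 + k) - 4) = 6 - 3*k)
((-3*b)*y(2, 3) - (39 - 33)/(-23 + 30))*K(10) - 111 = ((-3*(-3))*(2 + 3) - (39 - 33)/(-23 + 30))*(6 - 3*10) - 111 = (9*5 - 6/7)*(6 - 30) - 111 = (45 - 6/7)*(-24) - 111 = (309/7)*(-24) - 111 = -7416/7 - 111 = -8193/7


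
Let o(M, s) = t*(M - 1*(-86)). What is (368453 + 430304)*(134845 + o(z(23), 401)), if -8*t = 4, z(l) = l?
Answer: 215329710817/2 ≈ 1.0766e+11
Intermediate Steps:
t = -1/2 (t = -1/8*4 = -1/2 ≈ -0.50000)
o(M, s) = -43 - M/2 (o(M, s) = -(M - 1*(-86))/2 = -(M + 86)/2 = -(86 + M)/2 = -43 - M/2)
(368453 + 430304)*(134845 + o(z(23), 401)) = (368453 + 430304)*(134845 + (-43 - 1/2*23)) = 798757*(134845 + (-43 - 23/2)) = 798757*(134845 - 109/2) = 798757*(269581/2) = 215329710817/2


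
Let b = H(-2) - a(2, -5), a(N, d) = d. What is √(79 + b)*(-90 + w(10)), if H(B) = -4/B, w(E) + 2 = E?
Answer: -82*√86 ≈ -760.44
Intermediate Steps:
w(E) = -2 + E
b = 7 (b = -4/(-2) - 1*(-5) = -4*(-½) + 5 = 2 + 5 = 7)
√(79 + b)*(-90 + w(10)) = √(79 + 7)*(-90 + (-2 + 10)) = √86*(-90 + 8) = √86*(-82) = -82*√86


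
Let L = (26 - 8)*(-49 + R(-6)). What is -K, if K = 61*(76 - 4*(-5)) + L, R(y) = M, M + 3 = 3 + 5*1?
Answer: -5064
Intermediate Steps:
M = 5 (M = -3 + (3 + 5*1) = -3 + (3 + 5) = -3 + 8 = 5)
R(y) = 5
L = -792 (L = (26 - 8)*(-49 + 5) = 18*(-44) = -792)
K = 5064 (K = 61*(76 - 4*(-5)) - 792 = 61*(76 + 20) - 792 = 61*96 - 792 = 5856 - 792 = 5064)
-K = -1*5064 = -5064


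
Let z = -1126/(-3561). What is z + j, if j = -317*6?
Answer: -6771896/3561 ≈ -1901.7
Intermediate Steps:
j = -1902
z = 1126/3561 (z = -1126*(-1/3561) = 1126/3561 ≈ 0.31620)
z + j = 1126/3561 - 1902 = -6771896/3561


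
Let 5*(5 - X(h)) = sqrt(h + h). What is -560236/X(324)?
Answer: 70029500/23 + 50421240*sqrt(2)/23 ≈ 6.1450e+6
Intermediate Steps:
X(h) = 5 - sqrt(2)*sqrt(h)/5 (X(h) = 5 - sqrt(h + h)/5 = 5 - sqrt(2)*sqrt(h)/5)
-560236/X(324) = -560236/(5 - sqrt(2)*sqrt(324)/5) = -560236/(5 - 1/5*sqrt(2)*18) = -560236/(5 - 18*sqrt(2)/5)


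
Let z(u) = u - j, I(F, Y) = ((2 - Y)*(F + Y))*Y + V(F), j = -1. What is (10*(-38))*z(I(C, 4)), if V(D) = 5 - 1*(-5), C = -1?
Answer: 4940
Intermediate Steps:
V(D) = 10 (V(D) = 5 + 5 = 10)
I(F, Y) = 10 + Y*(2 - Y)*(F + Y) (I(F, Y) = ((2 - Y)*(F + Y))*Y + 10 = Y*(2 - Y)*(F + Y) + 10 = 10 + Y*(2 - Y)*(F + Y))
z(u) = 1 + u (z(u) = u - 1*(-1) = u + 1 = 1 + u)
(10*(-38))*z(I(C, 4)) = (10*(-38))*(1 + (10 - 1*4³ + 2*4² - 1*(-1)*4² + 2*(-1)*4)) = -380*(1 + (10 - 1*64 + 2*16 - 1*(-1)*16 - 8)) = -380*(1 + (10 - 64 + 32 + 16 - 8)) = -380*(1 - 14) = -380*(-13) = 4940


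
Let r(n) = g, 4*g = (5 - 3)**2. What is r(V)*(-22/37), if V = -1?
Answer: -22/37 ≈ -0.59459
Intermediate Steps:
g = 1 (g = (5 - 3)**2/4 = (1/4)*2**2 = (1/4)*4 = 1)
r(n) = 1
r(V)*(-22/37) = 1*(-22/37) = -22/37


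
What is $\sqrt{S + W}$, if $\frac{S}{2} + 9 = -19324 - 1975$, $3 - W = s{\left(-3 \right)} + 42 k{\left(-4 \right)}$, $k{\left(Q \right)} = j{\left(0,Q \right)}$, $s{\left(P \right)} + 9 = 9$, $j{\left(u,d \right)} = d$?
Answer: $i \sqrt{42445} \approx 206.02 i$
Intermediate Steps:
$s{\left(P \right)} = 0$ ($s{\left(P \right)} = -9 + 9 = 0$)
$k{\left(Q \right)} = Q$
$W = 171$ ($W = 3 - \left(0 + 42 \left(-4\right)\right) = 3 - \left(0 - 168\right) = 3 - -168 = 3 + 168 = 171$)
$S = -42616$ ($S = -18 + 2 \left(-19324 - 1975\right) = -18 + 2 \left(-21299\right) = -18 - 42598 = -42616$)
$\sqrt{S + W} = \sqrt{-42616 + 171} = \sqrt{-42445} = i \sqrt{42445}$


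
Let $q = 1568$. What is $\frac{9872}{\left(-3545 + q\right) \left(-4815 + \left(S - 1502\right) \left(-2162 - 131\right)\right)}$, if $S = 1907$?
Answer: $\frac{1234}{230686245} \approx 5.3493 \cdot 10^{-6}$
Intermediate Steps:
$\frac{9872}{\left(-3545 + q\right) \left(-4815 + \left(S - 1502\right) \left(-2162 - 131\right)\right)} = \frac{9872}{\left(-3545 + 1568\right) \left(-4815 + \left(1907 - 1502\right) \left(-2162 - 131\right)\right)} = \frac{9872}{\left(-1977\right) \left(-4815 + 405 \left(-2293\right)\right)} = \frac{9872}{\left(-1977\right) \left(-4815 - 928665\right)} = \frac{9872}{\left(-1977\right) \left(-933480\right)} = \frac{9872}{1845489960} = 9872 \cdot \frac{1}{1845489960} = \frac{1234}{230686245}$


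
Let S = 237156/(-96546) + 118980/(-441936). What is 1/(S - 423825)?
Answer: -197533116/83720011290631 ≈ -2.3594e-6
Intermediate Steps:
S = -538401931/197533116 (S = 237156*(-1/96546) + 118980*(-1/441936) = -39526/16091 - 3305/12276 = -538401931/197533116 ≈ -2.7256)
1/(S - 423825) = 1/(-538401931/197533116 - 423825) = 1/(-83720011290631/197533116) = -197533116/83720011290631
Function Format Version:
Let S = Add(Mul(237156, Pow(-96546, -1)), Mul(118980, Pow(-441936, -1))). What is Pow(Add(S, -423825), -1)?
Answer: Rational(-197533116, 83720011290631) ≈ -2.3594e-6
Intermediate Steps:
S = Rational(-538401931, 197533116) (S = Add(Mul(237156, Rational(-1, 96546)), Mul(118980, Rational(-1, 441936))) = Add(Rational(-39526, 16091), Rational(-3305, 12276)) = Rational(-538401931, 197533116) ≈ -2.7256)
Pow(Add(S, -423825), -1) = Pow(Add(Rational(-538401931, 197533116), -423825), -1) = Pow(Rational(-83720011290631, 197533116), -1) = Rational(-197533116, 83720011290631)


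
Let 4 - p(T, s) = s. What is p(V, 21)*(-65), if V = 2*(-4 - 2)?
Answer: 1105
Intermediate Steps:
V = -12 (V = 2*(-6) = -12)
p(T, s) = 4 - s
p(V, 21)*(-65) = (4 - 1*21)*(-65) = (4 - 21)*(-65) = -17*(-65) = 1105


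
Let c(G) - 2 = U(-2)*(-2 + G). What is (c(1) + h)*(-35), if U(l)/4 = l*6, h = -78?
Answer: 980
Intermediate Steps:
U(l) = 24*l (U(l) = 4*(l*6) = 4*(6*l) = 24*l)
c(G) = 98 - 48*G (c(G) = 2 + (24*(-2))*(-2 + G) = 2 - 48*(-2 + G) = 2 + (96 - 48*G) = 98 - 48*G)
(c(1) + h)*(-35) = ((98 - 48*1) - 78)*(-35) = ((98 - 48) - 78)*(-35) = (50 - 78)*(-35) = -28*(-35) = 980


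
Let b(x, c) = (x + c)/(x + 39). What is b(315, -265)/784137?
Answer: 25/138792249 ≈ 1.8013e-7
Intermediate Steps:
b(x, c) = (c + x)/(39 + x)
b(315, -265)/784137 = ((-265 + 315)/(39 + 315))/784137 = (50/354)*(1/784137) = ((1/354)*50)*(1/784137) = (25/177)*(1/784137) = 25/138792249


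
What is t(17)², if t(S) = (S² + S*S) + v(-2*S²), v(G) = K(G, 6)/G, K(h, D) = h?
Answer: 335241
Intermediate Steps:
v(G) = 1 (v(G) = G/G = 1)
t(S) = 1 + 2*S² (t(S) = (S² + S*S) + 1 = (S² + S²) + 1 = 2*S² + 1 = 1 + 2*S²)
t(17)² = (1 + 2*17²)² = (1 + 2*289)² = (1 + 578)² = 579² = 335241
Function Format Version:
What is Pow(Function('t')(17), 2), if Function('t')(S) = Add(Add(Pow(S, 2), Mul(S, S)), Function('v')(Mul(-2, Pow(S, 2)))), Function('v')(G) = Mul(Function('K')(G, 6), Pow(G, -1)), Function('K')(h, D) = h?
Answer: 335241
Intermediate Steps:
Function('v')(G) = 1 (Function('v')(G) = Mul(G, Pow(G, -1)) = 1)
Function('t')(S) = Add(1, Mul(2, Pow(S, 2))) (Function('t')(S) = Add(Add(Pow(S, 2), Mul(S, S)), 1) = Add(Add(Pow(S, 2), Pow(S, 2)), 1) = Add(Mul(2, Pow(S, 2)), 1) = Add(1, Mul(2, Pow(S, 2))))
Pow(Function('t')(17), 2) = Pow(Add(1, Mul(2, Pow(17, 2))), 2) = Pow(Add(1, Mul(2, 289)), 2) = Pow(Add(1, 578), 2) = Pow(579, 2) = 335241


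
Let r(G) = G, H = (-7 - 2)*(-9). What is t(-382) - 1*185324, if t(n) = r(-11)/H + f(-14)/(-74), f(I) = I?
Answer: -555415868/2997 ≈ -1.8532e+5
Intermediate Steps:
H = 81 (H = -9*(-9) = 81)
t(n) = 160/2997 (t(n) = -11/81 - 14/(-74) = -11*1/81 - 14*(-1/74) = -11/81 + 7/37 = 160/2997)
t(-382) - 1*185324 = 160/2997 - 1*185324 = 160/2997 - 185324 = -555415868/2997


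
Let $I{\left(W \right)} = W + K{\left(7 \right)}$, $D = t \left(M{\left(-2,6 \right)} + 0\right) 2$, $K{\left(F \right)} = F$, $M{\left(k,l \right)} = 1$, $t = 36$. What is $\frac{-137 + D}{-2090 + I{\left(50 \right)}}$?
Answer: $\frac{65}{2033} \approx 0.031972$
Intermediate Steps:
$D = 72$ ($D = 36 \left(1 + 0\right) 2 = 36 \cdot 1 \cdot 2 = 36 \cdot 2 = 72$)
$I{\left(W \right)} = 7 + W$ ($I{\left(W \right)} = W + 7 = 7 + W$)
$\frac{-137 + D}{-2090 + I{\left(50 \right)}} = \frac{-137 + 72}{-2090 + \left(7 + 50\right)} = - \frac{65}{-2090 + 57} = - \frac{65}{-2033} = \left(-65\right) \left(- \frac{1}{2033}\right) = \frac{65}{2033}$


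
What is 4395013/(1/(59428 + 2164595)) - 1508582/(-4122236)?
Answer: 20146624608413674573/2061118 ≈ 9.7746e+12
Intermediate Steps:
4395013/(1/(59428 + 2164595)) - 1508582/(-4122236) = 4395013/(1/2224023) - 1508582*(-1/4122236) = 4395013/(1/2224023) + 754291/2061118 = 4395013*2224023 + 754291/2061118 = 9774609997299 + 754291/2061118 = 20146624608413674573/2061118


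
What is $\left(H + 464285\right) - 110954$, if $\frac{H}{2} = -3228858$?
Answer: $-6104385$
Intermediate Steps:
$H = -6457716$ ($H = 2 \left(-3228858\right) = -6457716$)
$\left(H + 464285\right) - 110954 = \left(-6457716 + 464285\right) - 110954 = -5993431 - 110954 = -6104385$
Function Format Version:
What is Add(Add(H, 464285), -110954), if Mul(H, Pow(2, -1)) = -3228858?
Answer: -6104385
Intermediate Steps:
H = -6457716 (H = Mul(2, -3228858) = -6457716)
Add(Add(H, 464285), -110954) = Add(Add(-6457716, 464285), -110954) = Add(-5993431, -110954) = -6104385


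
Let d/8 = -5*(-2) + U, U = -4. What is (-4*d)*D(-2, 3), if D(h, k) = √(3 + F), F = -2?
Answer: -192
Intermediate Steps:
d = 48 (d = 8*(-5*(-2) - 4) = 8*(10 - 4) = 8*6 = 48)
D(h, k) = 1 (D(h, k) = √(3 - 2) = √1 = 1)
(-4*d)*D(-2, 3) = -4*48*1 = -192*1 = -192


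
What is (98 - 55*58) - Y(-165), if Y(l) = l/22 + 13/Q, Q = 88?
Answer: -271449/88 ≈ -3084.6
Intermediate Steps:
Y(l) = 13/88 + l/22 (Y(l) = l/22 + 13/88 = 13/88 + l/22)
(98 - 55*58) - Y(-165) = (98 - 55*58) - (13/88 + (1/22)*(-165)) = (98 - 3190) - (13/88 - 15/2) = -3092 - 1*(-647/88) = -3092 + 647/88 = -271449/88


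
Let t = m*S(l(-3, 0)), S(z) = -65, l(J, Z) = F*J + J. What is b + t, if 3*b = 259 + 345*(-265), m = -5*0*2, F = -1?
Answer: -91166/3 ≈ -30389.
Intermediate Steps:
l(J, Z) = 0 (l(J, Z) = -J + J = 0)
m = 0 (m = 0*2 = 0)
b = -91166/3 (b = (259 + 345*(-265))/3 = (259 - 91425)/3 = (⅓)*(-91166) = -91166/3 ≈ -30389.)
t = 0 (t = 0*(-65) = 0)
b + t = -91166/3 + 0 = -91166/3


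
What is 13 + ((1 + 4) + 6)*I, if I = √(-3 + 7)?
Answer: 35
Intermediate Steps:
I = 2 (I = √4 = 2)
13 + ((1 + 4) + 6)*I = 13 + ((1 + 4) + 6)*2 = 13 + (5 + 6)*2 = 13 + 11*2 = 13 + 22 = 35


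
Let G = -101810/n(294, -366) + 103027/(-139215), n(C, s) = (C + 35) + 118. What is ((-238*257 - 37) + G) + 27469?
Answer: -704485386763/20743035 ≈ -33963.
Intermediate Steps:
n(C, s) = 153 + C (n(C, s) = (35 + C) + 118 = 153 + C)
G = -4739844073/20743035 (G = -101810/(153 + 294) + 103027/(-139215) = -101810/447 + 103027*(-1/139215) = -101810*1/447 - 103027/139215 = -101810/447 - 103027/139215 = -4739844073/20743035 ≈ -228.50)
((-238*257 - 37) + G) + 27469 = ((-238*257 - 37) - 4739844073/20743035) + 27469 = ((-61166 - 37) - 4739844073/20743035) + 27469 = (-61203 - 4739844073/20743035) + 27469 = -1274275815178/20743035 + 27469 = -704485386763/20743035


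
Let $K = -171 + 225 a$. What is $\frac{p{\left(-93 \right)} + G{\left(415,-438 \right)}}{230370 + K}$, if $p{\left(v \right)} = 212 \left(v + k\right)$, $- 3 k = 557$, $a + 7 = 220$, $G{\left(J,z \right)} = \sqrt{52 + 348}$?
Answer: $- \frac{44293}{208593} \approx -0.21234$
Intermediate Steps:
$G{\left(J,z \right)} = 20$ ($G{\left(J,z \right)} = \sqrt{400} = 20$)
$a = 213$ ($a = -7 + 220 = 213$)
$k = - \frac{557}{3}$ ($k = \left(- \frac{1}{3}\right) 557 = - \frac{557}{3} \approx -185.67$)
$p{\left(v \right)} = - \frac{118084}{3} + 212 v$ ($p{\left(v \right)} = 212 \left(v - \frac{557}{3}\right) = 212 \left(- \frac{557}{3} + v\right) = - \frac{118084}{3} + 212 v$)
$K = 47754$ ($K = -171 + 225 \cdot 213 = -171 + 47925 = 47754$)
$\frac{p{\left(-93 \right)} + G{\left(415,-438 \right)}}{230370 + K} = \frac{\left(- \frac{118084}{3} + 212 \left(-93\right)\right) + 20}{230370 + 47754} = \frac{\left(- \frac{118084}{3} - 19716\right) + 20}{278124} = \left(- \frac{177232}{3} + 20\right) \frac{1}{278124} = \left(- \frac{177172}{3}\right) \frac{1}{278124} = - \frac{44293}{208593}$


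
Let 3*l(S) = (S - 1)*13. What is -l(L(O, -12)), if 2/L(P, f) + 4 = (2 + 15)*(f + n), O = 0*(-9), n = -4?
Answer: 1807/414 ≈ 4.3647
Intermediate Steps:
O = 0
L(P, f) = 2/(-72 + 17*f) (L(P, f) = 2/(-4 + (2 + 15)*(f - 4)) = 2/(-4 + 17*(-4 + f)) = 2/(-4 + (-68 + 17*f)) = 2/(-72 + 17*f))
l(S) = -13/3 + 13*S/3 (l(S) = ((S - 1)*13)/3 = ((-1 + S)*13)/3 = (-13 + 13*S)/3 = -13/3 + 13*S/3)
-l(L(O, -12)) = -(-13/3 + 13*(2/(-72 + 17*(-12)))/3) = -(-13/3 + 13*(2/(-72 - 204))/3) = -(-13/3 + 13*(2/(-276))/3) = -(-13/3 + 13*(2*(-1/276))/3) = -(-13/3 + (13/3)*(-1/138)) = -(-13/3 - 13/414) = -1*(-1807/414) = 1807/414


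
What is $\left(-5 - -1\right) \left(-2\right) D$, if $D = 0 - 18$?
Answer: $-144$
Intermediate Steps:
$D = -18$ ($D = 0 - 18 = -18$)
$\left(-5 - -1\right) \left(-2\right) D = \left(-5 - -1\right) \left(-2\right) \left(-18\right) = \left(-5 + 1\right) \left(-2\right) \left(-18\right) = \left(-4\right) \left(-2\right) \left(-18\right) = 8 \left(-18\right) = -144$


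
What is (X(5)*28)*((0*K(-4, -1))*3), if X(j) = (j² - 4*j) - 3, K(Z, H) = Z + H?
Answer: 0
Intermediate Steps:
K(Z, H) = H + Z
X(j) = -3 + j² - 4*j
(X(5)*28)*((0*K(-4, -1))*3) = ((-3 + 5² - 4*5)*28)*((0*(-1 - 4))*3) = ((-3 + 25 - 20)*28)*((0*(-5))*3) = (2*28)*(0*3) = 56*0 = 0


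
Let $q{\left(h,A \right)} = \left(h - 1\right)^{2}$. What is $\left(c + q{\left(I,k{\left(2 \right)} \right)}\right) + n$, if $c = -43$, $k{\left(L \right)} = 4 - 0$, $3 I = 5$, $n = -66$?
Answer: $- \frac{977}{9} \approx -108.56$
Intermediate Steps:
$I = \frac{5}{3}$ ($I = \frac{1}{3} \cdot 5 = \frac{5}{3} \approx 1.6667$)
$k{\left(L \right)} = 4$ ($k{\left(L \right)} = 4 + 0 = 4$)
$q{\left(h,A \right)} = \left(-1 + h\right)^{2}$
$\left(c + q{\left(I,k{\left(2 \right)} \right)}\right) + n = \left(-43 + \left(-1 + \frac{5}{3}\right)^{2}\right) - 66 = \left(-43 + \left(\frac{2}{3}\right)^{2}\right) - 66 = \left(-43 + \frac{4}{9}\right) - 66 = - \frac{383}{9} - 66 = - \frac{977}{9}$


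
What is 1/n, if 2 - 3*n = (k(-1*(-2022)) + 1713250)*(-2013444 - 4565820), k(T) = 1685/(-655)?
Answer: 393/1476619833076294 ≈ 2.6615e-13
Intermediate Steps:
k(T) = -337/131 (k(T) = 1685*(-1/655) = -337/131)
n = 1476619833076294/393 (n = ⅔ - (-337/131 + 1713250)*(-2013444 - 4565820)/3 = ⅔ - 224435413*(-6579264)/393 = ⅔ - ⅓*(-1476619833076032/131) = ⅔ + 492206611025344/131 = 1476619833076294/393 ≈ 3.7573e+12)
1/n = 1/(1476619833076294/393) = 393/1476619833076294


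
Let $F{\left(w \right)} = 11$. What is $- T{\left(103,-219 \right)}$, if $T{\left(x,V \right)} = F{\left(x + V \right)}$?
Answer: $-11$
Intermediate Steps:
$T{\left(x,V \right)} = 11$
$- T{\left(103,-219 \right)} = \left(-1\right) 11 = -11$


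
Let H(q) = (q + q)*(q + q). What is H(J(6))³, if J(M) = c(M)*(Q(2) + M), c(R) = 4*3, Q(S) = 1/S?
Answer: 14412774445056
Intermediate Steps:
c(R) = 12
J(M) = 6 + 12*M (J(M) = 12*(1/2 + M) = 12*(½ + M) = 6 + 12*M)
H(q) = 4*q² (H(q) = (2*q)*(2*q) = 4*q²)
H(J(6))³ = (4*(6 + 12*6)²)³ = (4*(6 + 72)²)³ = (4*78²)³ = (4*6084)³ = 24336³ = 14412774445056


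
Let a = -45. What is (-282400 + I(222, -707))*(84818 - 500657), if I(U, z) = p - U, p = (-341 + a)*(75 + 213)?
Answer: 163753239810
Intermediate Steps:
p = -111168 (p = (-341 - 45)*(75 + 213) = -386*288 = -111168)
I(U, z) = -111168 - U
(-282400 + I(222, -707))*(84818 - 500657) = (-282400 + (-111168 - 1*222))*(84818 - 500657) = (-282400 + (-111168 - 222))*(-415839) = (-282400 - 111390)*(-415839) = -393790*(-415839) = 163753239810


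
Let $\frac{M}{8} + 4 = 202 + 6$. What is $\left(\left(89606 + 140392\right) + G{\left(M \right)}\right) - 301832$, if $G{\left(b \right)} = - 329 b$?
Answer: $-608762$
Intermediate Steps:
$M = 1632$ ($M = -32 + 8 \left(202 + 6\right) = -32 + 8 \cdot 208 = -32 + 1664 = 1632$)
$\left(\left(89606 + 140392\right) + G{\left(M \right)}\right) - 301832 = \left(\left(89606 + 140392\right) - 536928\right) - 301832 = \left(229998 - 536928\right) - 301832 = -306930 - 301832 = -608762$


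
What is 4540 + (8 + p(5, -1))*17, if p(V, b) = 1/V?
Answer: 23397/5 ≈ 4679.4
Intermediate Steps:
4540 + (8 + p(5, -1))*17 = 4540 + (8 + 1/5)*17 = 4540 + (41/5)*17 = 4540 + 697/5 = 23397/5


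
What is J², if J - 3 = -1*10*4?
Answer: 1369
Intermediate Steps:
J = -37 (J = 3 - 1*10*4 = 3 - 10*4 = 3 - 40 = -37)
J² = (-37)² = 1369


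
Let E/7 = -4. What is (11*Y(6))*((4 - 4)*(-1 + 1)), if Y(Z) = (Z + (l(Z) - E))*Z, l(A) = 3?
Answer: 0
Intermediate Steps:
E = -28 (E = 7*(-4) = -28)
Y(Z) = Z*(31 + Z) (Y(Z) = (Z + (3 - 1*(-28)))*Z = (Z + (3 + 28))*Z = (Z + 31)*Z = (31 + Z)*Z = Z*(31 + Z))
(11*Y(6))*((4 - 4)*(-1 + 1)) = (11*(6*(31 + 6)))*((4 - 4)*(-1 + 1)) = (11*(6*37))*(0*0) = (11*222)*0 = 2442*0 = 0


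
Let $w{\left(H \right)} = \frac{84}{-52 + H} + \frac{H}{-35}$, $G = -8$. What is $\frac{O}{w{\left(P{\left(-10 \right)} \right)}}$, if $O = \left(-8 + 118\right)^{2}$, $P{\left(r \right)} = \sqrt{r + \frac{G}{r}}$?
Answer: $- \frac{19269250000}{2596029} + \frac{142507750 i \sqrt{230}}{2596029} \approx -7422.6 + 832.52 i$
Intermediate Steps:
$P{\left(r \right)} = \sqrt{r - \frac{8}{r}}$
$w{\left(H \right)} = \frac{84}{-52 + H} - \frac{H}{35}$ ($w{\left(H \right)} = \frac{84}{-52 + H} + H \left(- \frac{1}{35}\right) = \frac{84}{-52 + H} - \frac{H}{35}$)
$O = 12100$ ($O = 110^{2} = 12100$)
$\frac{O}{w{\left(P{\left(-10 \right)} \right)}} = \frac{12100}{\frac{1}{35} \frac{1}{-52 + \sqrt{-10 - \frac{8}{-10}}} \left(2940 - \left(\sqrt{-10 - \frac{8}{-10}}\right)^{2} + 52 \sqrt{-10 - \frac{8}{-10}}\right)} = \frac{12100}{\frac{1}{35} \frac{1}{-52 + \sqrt{-10 - - \frac{4}{5}}} \left(2940 - \left(\sqrt{-10 - - \frac{4}{5}}\right)^{2} + 52 \sqrt{-10 - - \frac{4}{5}}\right)} = \frac{12100}{\frac{1}{35} \frac{1}{-52 + \sqrt{-10 + \frac{4}{5}}} \left(2940 - \left(\sqrt{-10 + \frac{4}{5}}\right)^{2} + 52 \sqrt{-10 + \frac{4}{5}}\right)} = \frac{12100}{\frac{1}{35} \frac{1}{-52 + \sqrt{- \frac{46}{5}}} \left(2940 - \left(\sqrt{- \frac{46}{5}}\right)^{2} + 52 \sqrt{- \frac{46}{5}}\right)} = \frac{12100}{\frac{1}{35} \frac{1}{-52 + \frac{i \sqrt{230}}{5}} \left(2940 - \left(\frac{i \sqrt{230}}{5}\right)^{2} + 52 \frac{i \sqrt{230}}{5}\right)} = \frac{12100}{\frac{1}{35} \frac{1}{-52 + \frac{i \sqrt{230}}{5}} \left(2940 - - \frac{46}{5} + \frac{52 i \sqrt{230}}{5}\right)} = \frac{12100}{\frac{1}{35} \frac{1}{-52 + \frac{i \sqrt{230}}{5}} \left(2940 + \frac{46}{5} + \frac{52 i \sqrt{230}}{5}\right)} = \frac{12100}{\frac{1}{35} \frac{1}{-52 + \frac{i \sqrt{230}}{5}} \left(\frac{14746}{5} + \frac{52 i \sqrt{230}}{5}\right)} = 12100 \frac{35 \left(-52 + \frac{i \sqrt{230}}{5}\right)}{\frac{14746}{5} + \frac{52 i \sqrt{230}}{5}} = \frac{423500 \left(-52 + \frac{i \sqrt{230}}{5}\right)}{\frac{14746}{5} + \frac{52 i \sqrt{230}}{5}}$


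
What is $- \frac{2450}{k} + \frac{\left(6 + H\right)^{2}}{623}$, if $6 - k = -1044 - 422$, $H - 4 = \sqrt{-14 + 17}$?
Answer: $- \frac{687367}{458528} + \frac{20 \sqrt{3}}{623} \approx -1.4435$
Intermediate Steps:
$H = 4 + \sqrt{3}$ ($H = 4 + \sqrt{-14 + 17} = 4 + \sqrt{3} \approx 5.732$)
$k = 1472$ ($k = 6 - \left(-1044 - 422\right) = 6 - -1466 = 6 + 1466 = 1472$)
$- \frac{2450}{k} + \frac{\left(6 + H\right)^{2}}{623} = - \frac{2450}{1472} + \frac{\left(6 + \left(4 + \sqrt{3}\right)\right)^{2}}{623} = \left(-2450\right) \frac{1}{1472} + \left(10 + \sqrt{3}\right)^{2} \cdot \frac{1}{623} = - \frac{1225}{736} + \frac{\left(10 + \sqrt{3}\right)^{2}}{623}$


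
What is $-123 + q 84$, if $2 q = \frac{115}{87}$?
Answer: $- \frac{1957}{29} \approx -67.483$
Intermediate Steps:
$q = \frac{115}{174}$ ($q = \frac{115 \cdot \frac{1}{87}}{2} = \frac{1}{2} \cdot \frac{115}{87} = \frac{115}{174} \approx 0.66092$)
$-123 + q 84 = -123 + \frac{115}{174} \cdot 84 = -123 + \frac{1610}{29} = - \frac{1957}{29}$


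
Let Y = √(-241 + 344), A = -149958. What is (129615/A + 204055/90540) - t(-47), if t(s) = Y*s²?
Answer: 69867917/50285916 - 2209*√103 ≈ -22418.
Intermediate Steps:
Y = √103 ≈ 10.149
t(s) = √103*s²
(129615/A + 204055/90540) - t(-47) = (129615/(-149958) + 204055/90540) - √103*(-47)² = (129615*(-1/149958) + 204055*(1/90540)) - √103*2209 = (-43205/49986 + 40811/18108) - 2209*√103 = 69867917/50285916 - 2209*√103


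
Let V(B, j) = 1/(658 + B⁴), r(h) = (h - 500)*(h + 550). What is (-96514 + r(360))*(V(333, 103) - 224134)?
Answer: 617114779119690822090/12296370979 ≈ 5.0187e+10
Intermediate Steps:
r(h) = (-500 + h)*(550 + h)
(-96514 + r(360))*(V(333, 103) - 224134) = (-96514 + (-275000 + 360² + 50*360))*(1/(658 + 333⁴) - 224134) = (-96514 + (-275000 + 129600 + 18000))*(1/(658 + 12296370321) - 224134) = (-96514 - 127400)*(1/12296370979 - 224134) = -223914*(1/12296370979 - 224134) = -223914*(-2756034813007185/12296370979) = 617114779119690822090/12296370979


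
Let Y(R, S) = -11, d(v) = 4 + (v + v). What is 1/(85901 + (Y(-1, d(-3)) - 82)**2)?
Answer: 1/94550 ≈ 1.0576e-5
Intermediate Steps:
d(v) = 4 + 2*v
1/(85901 + (Y(-1, d(-3)) - 82)**2) = 1/(85901 + (-11 - 82)**2) = 1/(85901 + (-93)**2) = 1/(85901 + 8649) = 1/94550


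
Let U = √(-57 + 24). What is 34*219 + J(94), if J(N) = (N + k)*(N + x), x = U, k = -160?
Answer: 1242 - 66*I*√33 ≈ 1242.0 - 379.14*I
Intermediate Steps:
U = I*√33 (U = √(-33) = I*√33 ≈ 5.7446*I)
x = I*√33 ≈ 5.7446*I
J(N) = (-160 + N)*(N + I*√33) (J(N) = (N - 160)*(N + I*√33) = (-160 + N)*(N + I*√33))
34*219 + J(94) = 34*219 + (94² - 160*94 - 160*I*√33 + I*94*√33) = 7446 + (8836 - 15040 - 160*I*√33 + 94*I*√33) = 7446 + (-6204 - 66*I*√33) = 1242 - 66*I*√33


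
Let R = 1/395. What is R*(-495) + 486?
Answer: 38295/79 ≈ 484.75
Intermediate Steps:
R = 1/395 ≈ 0.0025316
R*(-495) + 486 = (1/395)*(-495) + 486 = -99/79 + 486 = 38295/79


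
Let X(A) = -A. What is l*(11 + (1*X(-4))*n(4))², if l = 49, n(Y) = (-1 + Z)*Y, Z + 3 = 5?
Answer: 35721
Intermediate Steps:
Z = 2 (Z = -3 + 5 = 2)
n(Y) = Y (n(Y) = (-1 + 2)*Y = 1*Y = Y)
l*(11 + (1*X(-4))*n(4))² = 49*(11 + (1*(-1*(-4)))*4)² = 49*(11 + (1*4)*4)² = 49*(11 + 4*4)² = 49*(11 + 16)² = 49*27² = 49*729 = 35721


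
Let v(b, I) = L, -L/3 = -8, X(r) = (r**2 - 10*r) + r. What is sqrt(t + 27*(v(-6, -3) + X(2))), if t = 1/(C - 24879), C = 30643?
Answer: sqrt(2242600921)/2882 ≈ 16.432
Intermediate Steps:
X(r) = r**2 - 9*r
L = 24 (L = -3*(-8) = 24)
t = 1/5764 (t = 1/(30643 - 24879) = 1/5764 ≈ 0.00017349)
v(b, I) = 24
sqrt(t + 27*(v(-6, -3) + X(2))) = sqrt(1/5764 + 27*(24 + 2*(-9 + 2))) = sqrt(1/5764 + 27*(24 + 2*(-7))) = sqrt(1/5764 + 27*(24 - 14)) = sqrt(1/5764 + 27*10) = sqrt(1/5764 + 270) = sqrt(1556281/5764) = sqrt(2242600921)/2882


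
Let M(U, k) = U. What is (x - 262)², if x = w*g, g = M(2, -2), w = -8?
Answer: 77284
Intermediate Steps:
g = 2
x = -16 (x = -8*2 = -16)
(x - 262)² = (-16 - 262)² = (-278)² = 77284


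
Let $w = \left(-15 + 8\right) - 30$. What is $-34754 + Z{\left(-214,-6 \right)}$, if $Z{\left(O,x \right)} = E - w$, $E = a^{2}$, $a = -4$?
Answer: $-34701$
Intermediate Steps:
$w = -37$ ($w = -7 - 30 = -37$)
$E = 16$ ($E = \left(-4\right)^{2} = 16$)
$Z{\left(O,x \right)} = 53$ ($Z{\left(O,x \right)} = 16 - -37 = 16 + 37 = 53$)
$-34754 + Z{\left(-214,-6 \right)} = -34754 + 53 = -34701$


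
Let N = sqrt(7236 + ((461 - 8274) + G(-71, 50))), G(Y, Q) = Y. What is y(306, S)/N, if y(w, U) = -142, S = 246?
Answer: 71*I*sqrt(2)/18 ≈ 5.5783*I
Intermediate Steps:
N = 18*I*sqrt(2) (N = sqrt(7236 + ((461 - 8274) - 71)) = sqrt(7236 + (-7813 - 71)) = sqrt(7236 - 7884) = sqrt(-648) = 18*I*sqrt(2) ≈ 25.456*I)
y(306, S)/N = -142*(-I*sqrt(2)/36) = -(-71)*I*sqrt(2)/18 = 71*I*sqrt(2)/18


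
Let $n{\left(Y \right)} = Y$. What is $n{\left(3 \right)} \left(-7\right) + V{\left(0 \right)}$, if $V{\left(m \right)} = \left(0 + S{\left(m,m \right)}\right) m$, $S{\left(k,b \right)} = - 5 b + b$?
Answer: $-21$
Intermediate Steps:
$S{\left(k,b \right)} = - 4 b$
$V{\left(m \right)} = - 4 m^{2}$ ($V{\left(m \right)} = \left(0 - 4 m\right) m = - 4 m m = - 4 m^{2}$)
$n{\left(3 \right)} \left(-7\right) + V{\left(0 \right)} = 3 \left(-7\right) - 4 \cdot 0^{2} = -21 - 0 = -21 + 0 = -21$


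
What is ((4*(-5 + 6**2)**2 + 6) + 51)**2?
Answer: 15217801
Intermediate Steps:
((4*(-5 + 6**2)**2 + 6) + 51)**2 = ((4*(-5 + 36)**2 + 6) + 51)**2 = ((4*31**2 + 6) + 51)**2 = ((4*961 + 6) + 51)**2 = ((3844 + 6) + 51)**2 = (3850 + 51)**2 = 3901**2 = 15217801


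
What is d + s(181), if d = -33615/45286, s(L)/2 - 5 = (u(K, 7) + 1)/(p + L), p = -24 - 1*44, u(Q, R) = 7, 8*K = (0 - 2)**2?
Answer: 48099261/5117318 ≈ 9.3993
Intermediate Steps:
K = 1/2 (K = (0 - 2)**2/8 = (1/8)*(-2)**2 = (1/8)*4 = 1/2 ≈ 0.50000)
p = -68 (p = -24 - 44 = -68)
s(L) = 10 + 16/(-68 + L) (s(L) = 10 + 2*((7 + 1)/(-68 + L)) = 10 + 2*(8/(-68 + L)) = 10 + 16/(-68 + L))
d = -33615/45286 (d = -33615*1/45286 = -33615/45286 ≈ -0.74228)
d + s(181) = -33615/45286 + 2*(-332 + 5*181)/(-68 + 181) = -33615/45286 + 2*(-332 + 905)/113 = -33615/45286 + 2*(1/113)*573 = -33615/45286 + 1146/113 = 48099261/5117318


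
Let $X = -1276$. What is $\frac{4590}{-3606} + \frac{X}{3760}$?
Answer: $- \frac{910819}{564940} \approx -1.6122$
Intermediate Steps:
$\frac{4590}{-3606} + \frac{X}{3760} = \frac{4590}{-3606} - \frac{1276}{3760} = 4590 \left(- \frac{1}{3606}\right) - \frac{319}{940} = - \frac{765}{601} - \frac{319}{940} = - \frac{910819}{564940}$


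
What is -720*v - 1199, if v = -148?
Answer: 105361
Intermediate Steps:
-720*v - 1199 = -720*(-148) - 1199 = 106560 - 1199 = 105361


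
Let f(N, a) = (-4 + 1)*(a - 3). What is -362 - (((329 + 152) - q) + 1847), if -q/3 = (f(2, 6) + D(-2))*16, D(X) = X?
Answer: -2162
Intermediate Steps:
f(N, a) = 9 - 3*a (f(N, a) = -3*(-3 + a) = 9 - 3*a)
q = 528 (q = -3*((9 - 3*6) - 2)*16 = -3*((9 - 18) - 2)*16 = -3*(-9 - 2)*16 = -(-33)*16 = -3*(-176) = 528)
-362 - (((329 + 152) - q) + 1847) = -362 - (((329 + 152) - 1*528) + 1847) = -362 - ((481 - 528) + 1847) = -362 - (-47 + 1847) = -362 - 1*1800 = -362 - 1800 = -2162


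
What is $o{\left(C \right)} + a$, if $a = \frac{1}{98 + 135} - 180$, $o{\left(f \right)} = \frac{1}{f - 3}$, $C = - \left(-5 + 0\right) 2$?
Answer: $- \frac{293340}{1631} \approx -179.85$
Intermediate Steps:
$C = 10$ ($C = - \left(-5\right) 2 = \left(-1\right) \left(-10\right) = 10$)
$o{\left(f \right)} = \frac{1}{-3 + f}$
$a = - \frac{41939}{233}$ ($a = \frac{1}{233} - 180 = - \frac{41939}{233} \approx -180.0$)
$o{\left(C \right)} + a = \frac{1}{-3 + 10} - \frac{41939}{233} = \frac{1}{7} - \frac{41939}{233} = - \frac{293340}{1631}$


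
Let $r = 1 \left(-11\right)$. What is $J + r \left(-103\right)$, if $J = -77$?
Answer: $1056$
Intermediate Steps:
$r = -11$
$J + r \left(-103\right) = -77 - -1133 = -77 + 1133 = 1056$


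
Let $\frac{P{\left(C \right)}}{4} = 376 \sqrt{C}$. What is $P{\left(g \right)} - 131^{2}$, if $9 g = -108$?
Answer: $-17161 + 3008 i \sqrt{3} \approx -17161.0 + 5210.0 i$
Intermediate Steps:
$g = -12$ ($g = \frac{1}{9} \left(-108\right) = -12$)
$P{\left(C \right)} = 1504 \sqrt{C}$ ($P{\left(C \right)} = 4 \cdot 376 \sqrt{C} = 1504 \sqrt{C}$)
$P{\left(g \right)} - 131^{2} = 1504 \sqrt{-12} - 131^{2} = 1504 \cdot 2 i \sqrt{3} - 17161 = 3008 i \sqrt{3} - 17161 = -17161 + 3008 i \sqrt{3}$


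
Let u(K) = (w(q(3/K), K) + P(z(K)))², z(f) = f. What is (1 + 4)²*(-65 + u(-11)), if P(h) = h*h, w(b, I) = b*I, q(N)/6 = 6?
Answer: 1889000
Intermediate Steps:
q(N) = 36 (q(N) = 6*6 = 36)
w(b, I) = I*b
P(h) = h²
u(K) = (K² + 36*K)² (u(K) = (K*36 + K²)² = (36*K + K²)² = (K² + 36*K)²)
(1 + 4)²*(-65 + u(-11)) = (1 + 4)²*(-65 + (-11)²*(36 - 11)²) = 5²*(-65 + 121*25²) = 25*(-65 + 121*625) = 25*(-65 + 75625) = 25*75560 = 1889000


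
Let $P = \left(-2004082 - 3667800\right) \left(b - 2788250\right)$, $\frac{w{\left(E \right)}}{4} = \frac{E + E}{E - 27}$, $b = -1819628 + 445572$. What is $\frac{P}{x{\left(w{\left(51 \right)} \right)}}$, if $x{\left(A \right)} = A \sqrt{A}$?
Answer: $\frac{23608108479892 \sqrt{17}}{289} \approx 3.3681 \cdot 10^{11}$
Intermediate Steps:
$b = -1374056$
$w{\left(E \right)} = \frac{8 E}{-27 + E}$ ($w{\left(E \right)} = 4 \frac{E + E}{E - 27} = 4 \frac{2 E}{-27 + E} = \frac{8 E}{-27 + E}$)
$x{\left(A \right)} = A^{\frac{3}{2}}$
$P = 23608108479892$ ($P = \left(-2004082 - 3667800\right) \left(-1374056 - 2788250\right) = \left(-5671882\right) \left(-4162306\right) = 23608108479892$)
$\frac{P}{x{\left(w{\left(51 \right)} \right)}} = \frac{23608108479892}{\left(8 \cdot 51 \frac{1}{-27 + 51}\right)^{\frac{3}{2}}} = \frac{23608108479892}{\left(8 \cdot 51 \cdot \frac{1}{24}\right)^{\frac{3}{2}}} = \frac{23608108479892}{17^{\frac{3}{2}}} = \frac{23608108479892}{17 \sqrt{17}} = 23608108479892 \frac{\sqrt{17}}{289} = \frac{23608108479892 \sqrt{17}}{289}$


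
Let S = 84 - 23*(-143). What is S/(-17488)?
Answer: -3373/17488 ≈ -0.19288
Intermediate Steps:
S = 3373 (S = 84 + 3289 = 3373)
S/(-17488) = 3373/(-17488) = 3373*(-1/17488) = -3373/17488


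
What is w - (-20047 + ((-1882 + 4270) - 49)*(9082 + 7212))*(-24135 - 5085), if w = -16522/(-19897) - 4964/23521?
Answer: 520898402142713424914/467997337 ≈ 1.1130e+12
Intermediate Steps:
w = 289845254/467997337 (w = -16522*(-1/19897) - 4964*1/23521 = 16522/19897 - 4964/23521 = 289845254/467997337 ≈ 0.61933)
w - (-20047 + ((-1882 + 4270) - 49)*(9082 + 7212))*(-24135 - 5085) = 289845254/467997337 - (-20047 + ((-1882 + 4270) - 49)*(9082 + 7212))*(-24135 - 5085) = 289845254/467997337 - (-20047 + (2388 - 49)*16294)*(-29220) = 289845254/467997337 - (-20047 + 2339*16294)*(-29220) = 289845254/467997337 - (-20047 + 38111666)*(-29220) = 289845254/467997337 - 38091619*(-29220) = 289845254/467997337 - 1*(-1113037107180) = 289845254/467997337 + 1113037107180 = 520898402142713424914/467997337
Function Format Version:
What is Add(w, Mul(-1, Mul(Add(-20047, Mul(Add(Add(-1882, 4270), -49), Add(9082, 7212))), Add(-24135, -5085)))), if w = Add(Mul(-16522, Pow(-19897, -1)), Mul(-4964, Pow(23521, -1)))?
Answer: Rational(520898402142713424914, 467997337) ≈ 1.1130e+12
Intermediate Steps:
w = Rational(289845254, 467997337) (w = Add(Mul(-16522, Rational(-1, 19897)), Mul(-4964, Rational(1, 23521))) = Add(Rational(16522, 19897), Rational(-4964, 23521)) = Rational(289845254, 467997337) ≈ 0.61933)
Add(w, Mul(-1, Mul(Add(-20047, Mul(Add(Add(-1882, 4270), -49), Add(9082, 7212))), Add(-24135, -5085)))) = Add(Rational(289845254, 467997337), Mul(-1, Mul(Add(-20047, Mul(Add(Add(-1882, 4270), -49), Add(9082, 7212))), Add(-24135, -5085)))) = Add(Rational(289845254, 467997337), Mul(-1, Mul(Add(-20047, Mul(Add(2388, -49), 16294)), -29220))) = Add(Rational(289845254, 467997337), Mul(-1, Mul(Add(-20047, Mul(2339, 16294)), -29220))) = Add(Rational(289845254, 467997337), Mul(-1, Mul(Add(-20047, 38111666), -29220))) = Add(Rational(289845254, 467997337), Mul(-1, Mul(38091619, -29220))) = Add(Rational(289845254, 467997337), Mul(-1, -1113037107180)) = Add(Rational(289845254, 467997337), 1113037107180) = Rational(520898402142713424914, 467997337)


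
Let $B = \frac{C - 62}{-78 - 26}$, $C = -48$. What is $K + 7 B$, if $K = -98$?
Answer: $- \frac{4711}{52} \approx -90.596$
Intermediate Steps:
$B = \frac{55}{52}$ ($B = \frac{-48 - 62}{-78 - 26} = - \frac{110}{-104} = \left(-110\right) \left(- \frac{1}{104}\right) = \frac{55}{52} \approx 1.0577$)
$K + 7 B = -98 + 7 \cdot \frac{55}{52} = -98 + \frac{385}{52} = - \frac{4711}{52}$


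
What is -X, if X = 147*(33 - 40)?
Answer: 1029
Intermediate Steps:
X = -1029 (X = 147*(-7) = -1029)
-X = -1*(-1029) = 1029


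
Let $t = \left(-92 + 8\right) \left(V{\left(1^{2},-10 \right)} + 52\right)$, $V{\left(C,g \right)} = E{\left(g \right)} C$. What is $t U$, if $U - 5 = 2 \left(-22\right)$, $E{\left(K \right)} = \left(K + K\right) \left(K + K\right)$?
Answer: $1480752$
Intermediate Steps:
$E{\left(K \right)} = 4 K^{2}$ ($E{\left(K \right)} = 2 K 2 K = 4 K^{2}$)
$V{\left(C,g \right)} = 4 C g^{2}$ ($V{\left(C,g \right)} = 4 g^{2} C = 4 C g^{2}$)
$t = -37968$ ($t = \left(-92 + 8\right) \left(4 \cdot 1^{2} \left(-10\right)^{2} + 52\right) = - 84 \left(4 \cdot 1 \cdot 100 + 52\right) = - 84 \left(400 + 52\right) = \left(-84\right) 452 = -37968$)
$U = -39$ ($U = 5 + 2 \left(-22\right) = 5 - 44 = -39$)
$t U = \left(-37968\right) \left(-39\right) = 1480752$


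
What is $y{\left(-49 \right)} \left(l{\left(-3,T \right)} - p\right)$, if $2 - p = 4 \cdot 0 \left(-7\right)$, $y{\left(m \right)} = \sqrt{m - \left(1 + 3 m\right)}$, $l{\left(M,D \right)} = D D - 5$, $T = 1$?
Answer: $- 6 \sqrt{97} \approx -59.093$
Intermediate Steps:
$l{\left(M,D \right)} = -5 + D^{2}$ ($l{\left(M,D \right)} = D^{2} - 5 = -5 + D^{2}$)
$y{\left(m \right)} = \sqrt{-1 - 2 m}$ ($y{\left(m \right)} = \sqrt{m - \left(1 + 3 m\right)} = \sqrt{-1 - 2 m}$)
$p = 2$ ($p = 2 - 4 \cdot 0 \left(-7\right) = 2 - 0 \left(-7\right) = 2 - 0 = 2 + 0 = 2$)
$y{\left(-49 \right)} \left(l{\left(-3,T \right)} - p\right) = \sqrt{-1 - -98} \left(\left(-5 + 1^{2}\right) - 2\right) = \sqrt{-1 + 98} \left(\left(-5 + 1\right) - 2\right) = \sqrt{97} \left(-4 - 2\right) = \sqrt{97} \left(-6\right) = - 6 \sqrt{97}$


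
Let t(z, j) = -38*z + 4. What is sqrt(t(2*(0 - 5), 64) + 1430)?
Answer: sqrt(1814) ≈ 42.591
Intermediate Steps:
t(z, j) = 4 - 38*z
sqrt(t(2*(0 - 5), 64) + 1430) = sqrt((4 - 76*(0 - 5)) + 1430) = sqrt((4 - 76*(-5)) + 1430) = sqrt((4 - 38*(-10)) + 1430) = sqrt((4 + 380) + 1430) = sqrt(384 + 1430) = sqrt(1814)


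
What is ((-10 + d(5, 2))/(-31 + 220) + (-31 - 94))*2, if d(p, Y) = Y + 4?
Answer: -47258/189 ≈ -250.04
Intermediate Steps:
d(p, Y) = 4 + Y
((-10 + d(5, 2))/(-31 + 220) + (-31 - 94))*2 = ((-10 + (4 + 2))/(-31 + 220) + (-31 - 94))*2 = ((-10 + 6)/189 - 125)*2 = (-4*1/189 - 125)*2 = (-4/189 - 125)*2 = -23629/189*2 = -47258/189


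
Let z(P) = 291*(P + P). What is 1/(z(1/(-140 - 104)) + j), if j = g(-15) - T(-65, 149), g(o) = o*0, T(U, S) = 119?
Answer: -122/14809 ≈ -0.0082382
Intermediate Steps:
g(o) = 0
j = -119 (j = 0 - 1*119 = 0 - 119 = -119)
z(P) = 582*P (z(P) = 291*(2*P) = 582*P)
1/(z(1/(-140 - 104)) + j) = 1/(582/(-140 - 104) - 119) = 1/(582/(-244) - 119) = 1/(582*(-1/244) - 119) = 1/(-291/122 - 119) = 1/(-14809/122) = -122/14809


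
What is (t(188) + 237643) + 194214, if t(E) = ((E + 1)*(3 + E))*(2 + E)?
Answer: 7290667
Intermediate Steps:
t(E) = (1 + E)*(2 + E)*(3 + E) (t(E) = ((1 + E)*(3 + E))*(2 + E) = (1 + E)*(2 + E)*(3 + E))
(t(188) + 237643) + 194214 = ((6 + 188**3 + 6*188**2 + 11*188) + 237643) + 194214 = ((6 + 6644672 + 6*35344 + 2068) + 237643) + 194214 = ((6 + 6644672 + 212064 + 2068) + 237643) + 194214 = (6858810 + 237643) + 194214 = 7096453 + 194214 = 7290667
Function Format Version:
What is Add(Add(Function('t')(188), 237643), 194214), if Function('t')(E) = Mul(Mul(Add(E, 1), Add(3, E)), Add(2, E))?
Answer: 7290667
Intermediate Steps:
Function('t')(E) = Mul(Add(1, E), Add(2, E), Add(3, E)) (Function('t')(E) = Mul(Mul(Add(1, E), Add(3, E)), Add(2, E)) = Mul(Add(1, E), Add(2, E), Add(3, E)))
Add(Add(Function('t')(188), 237643), 194214) = Add(Add(Add(6, Pow(188, 3), Mul(6, Pow(188, 2)), Mul(11, 188)), 237643), 194214) = Add(Add(Add(6, 6644672, Mul(6, 35344), 2068), 237643), 194214) = Add(Add(Add(6, 6644672, 212064, 2068), 237643), 194214) = Add(Add(6858810, 237643), 194214) = Add(7096453, 194214) = 7290667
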